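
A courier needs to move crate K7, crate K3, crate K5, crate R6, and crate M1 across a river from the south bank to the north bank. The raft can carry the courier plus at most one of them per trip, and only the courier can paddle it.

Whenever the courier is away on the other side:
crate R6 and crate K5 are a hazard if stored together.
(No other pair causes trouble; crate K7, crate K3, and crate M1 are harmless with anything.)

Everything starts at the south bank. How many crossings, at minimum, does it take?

Counting alone: the courier can take at most 1 across per trip to the north bank, so moving all 5 needs at least 5 loaded trips out, with a return between consecutive ones — at least 9 crossings.
The plan below uses exactly 9 crossings, so it is optimal:
1. Courier goes to the north bank with crate K5.  [the south bank: crate K3, crate K7, crate M1, crate R6 | the north bank: crate K5]
2. Courier goes back to the south bank alone.  [the south bank: crate K3, crate K7, crate M1, crate R6 | the north bank: crate K5]
3. Courier goes to the north bank with crate K7.  [the south bank: crate K3, crate M1, crate R6 | the north bank: crate K5, crate K7]
4. Courier goes back to the south bank alone.  [the south bank: crate K3, crate M1, crate R6 | the north bank: crate K5, crate K7]
5. Courier goes to the north bank with crate K3.  [the south bank: crate M1, crate R6 | the north bank: crate K3, crate K5, crate K7]
6. Courier goes back to the south bank alone.  [the south bank: crate M1, crate R6 | the north bank: crate K3, crate K5, crate K7]
7. Courier goes to the north bank with crate M1.  [the south bank: crate R6 | the north bank: crate K3, crate K5, crate K7, crate M1]
8. Courier goes back to the south bank alone.  [the south bank: crate R6 | the north bank: crate K3, crate K5, crate K7, crate M1]
9. Courier goes to the north bank with crate R6.  [the south bank: — | the north bank: crate K3, crate K5, crate K7, crate M1, crate R6]

9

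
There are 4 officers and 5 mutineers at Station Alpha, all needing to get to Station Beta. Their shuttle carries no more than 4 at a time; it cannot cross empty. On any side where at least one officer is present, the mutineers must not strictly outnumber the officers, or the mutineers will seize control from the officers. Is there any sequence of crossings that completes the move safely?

No

The mutineers already outnumber the officers at Station Alpha before anyone moves, so the starting position itself is disallowed.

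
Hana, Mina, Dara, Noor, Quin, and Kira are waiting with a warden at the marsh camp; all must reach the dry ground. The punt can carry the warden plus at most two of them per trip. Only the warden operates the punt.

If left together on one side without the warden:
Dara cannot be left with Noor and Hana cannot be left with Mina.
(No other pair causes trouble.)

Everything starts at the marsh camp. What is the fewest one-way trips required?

Counting alone: the warden can take at most 2 across per trip to the dry ground, so moving all 6 needs at least 3 loaded trips out, with a return between consecutive ones — at least 5 crossings.
The plan below uses exactly 5 crossings, so it is optimal:
1. Warden goes to the dry ground with Dara and Hana.  [the marsh camp: Kira, Mina, Noor, Quin | the dry ground: Dara, Hana]
2. Warden goes back to the marsh camp alone.  [the marsh camp: Kira, Mina, Noor, Quin | the dry ground: Dara, Hana]
3. Warden goes to the dry ground with Kira and Quin.  [the marsh camp: Mina, Noor | the dry ground: Dara, Hana, Kira, Quin]
4. Warden goes back to the marsh camp alone.  [the marsh camp: Mina, Noor | the dry ground: Dara, Hana, Kira, Quin]
5. Warden goes to the dry ground with Mina and Noor.  [the marsh camp: — | the dry ground: Dara, Hana, Kira, Mina, Noor, Quin]

5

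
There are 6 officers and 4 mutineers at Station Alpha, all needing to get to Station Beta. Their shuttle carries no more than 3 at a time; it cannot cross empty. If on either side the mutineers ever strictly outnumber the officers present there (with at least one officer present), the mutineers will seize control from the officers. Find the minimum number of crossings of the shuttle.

Counting alone: each trip to Station Beta takes at most 3 across and each return brings at least 1 back, so after t trips out (and t−1 returns) at most 3t − (t−1) of the 10 are across; that first reaches 10 at t = 5, so at least 9 crossings are needed.
The plan below uses exactly 9 crossings, so it is optimal:
1. 2 mutineers → Station Beta.  (Station Alpha: 6O 2M; Station Beta: 0O 2M)
2. 1 mutineer ← Station Alpha.  (Station Alpha: 6O 3M; Station Beta: 0O 1M)
3. 3 mutineers → Station Beta.  (Station Alpha: 6O 0M; Station Beta: 0O 4M)
4. 1 mutineer ← Station Alpha.  (Station Alpha: 6O 1M; Station Beta: 0O 3M)
5. 3 officers → Station Beta.  (Station Alpha: 3O 1M; Station Beta: 3O 3M)
6. 1 mutineer ← Station Alpha.  (Station Alpha: 3O 2M; Station Beta: 3O 2M)
7. 1 officer and 2 mutineers → Station Beta.  (Station Alpha: 2O 0M; Station Beta: 4O 4M)
8. 1 mutineer ← Station Alpha.  (Station Alpha: 2O 1M; Station Beta: 4O 3M)
9. 2 officers and 1 mutineer → Station Beta.  (Station Alpha: 0O 0M; Station Beta: 6O 4M)

9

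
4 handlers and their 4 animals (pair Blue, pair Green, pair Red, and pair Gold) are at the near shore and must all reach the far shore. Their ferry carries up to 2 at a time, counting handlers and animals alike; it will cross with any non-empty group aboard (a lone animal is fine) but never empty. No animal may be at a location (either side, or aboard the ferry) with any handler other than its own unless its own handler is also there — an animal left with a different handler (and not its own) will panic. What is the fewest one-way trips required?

Following every safe sequence of crossings from the start, the most of the 8 that can be at the far shore as the ferry arrives there on crossings 1, 3, 5 is 2, 3, 4 respectively; the best ever achieved is 4 of 8.
From crossing 7 on, no configuration arises that was not already reachable earlier: only 44 distinct safe configurations (who is on which side, and where the ferry is) can ever be reached, none of them has everyone across, and every continuation just revisits them. So no valid plan exists.

impossible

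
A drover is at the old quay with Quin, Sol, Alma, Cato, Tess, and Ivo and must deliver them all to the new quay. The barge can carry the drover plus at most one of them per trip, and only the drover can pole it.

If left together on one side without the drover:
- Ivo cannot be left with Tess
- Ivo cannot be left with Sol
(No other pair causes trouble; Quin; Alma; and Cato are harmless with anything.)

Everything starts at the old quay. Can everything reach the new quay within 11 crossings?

Counting alone: the drover can take at most 1 across per trip to the new quay, so moving all 6 needs at least 6 loaded trips out, with a return between consecutive ones — at least 11 crossings.
The safety rule pushes this higher. Following every safe sequence of crossings, the most of the 6 that can be at the new quay as the barge arrives there on crossing 11 is 5 — never all 6.
So the move cannot be finished within 11 crossings. (The shortest complete plan takes 13:)
1. Drover goes to the new quay with Ivo.  [the old quay: Alma, Cato, Quin, Sol, Tess | the new quay: Ivo]
2. Drover goes back to the old quay alone.  [the old quay: Alma, Cato, Quin, Sol, Tess | the new quay: Ivo]
3. Drover goes to the new quay with Quin.  [the old quay: Alma, Cato, Sol, Tess | the new quay: Ivo, Quin]
4. Drover goes back to the old quay alone.  [the old quay: Alma, Cato, Sol, Tess | the new quay: Ivo, Quin]
5. Drover goes to the new quay with Sol.  [the old quay: Alma, Cato, Tess | the new quay: Ivo, Quin, Sol]
6. Drover goes back to the old quay with Ivo.  [the old quay: Alma, Cato, Ivo, Tess | the new quay: Quin, Sol]
7. Drover goes to the new quay with Tess.  [the old quay: Alma, Cato, Ivo | the new quay: Quin, Sol, Tess]
8. Drover goes back to the old quay alone.  [the old quay: Alma, Cato, Ivo | the new quay: Quin, Sol, Tess]
9. Drover goes to the new quay with Alma.  [the old quay: Cato, Ivo | the new quay: Alma, Quin, Sol, Tess]
10. Drover goes back to the old quay alone.  [the old quay: Cato, Ivo | the new quay: Alma, Quin, Sol, Tess]
11. Drover goes to the new quay with Cato.  [the old quay: Ivo | the new quay: Alma, Cato, Quin, Sol, Tess]
12. Drover goes back to the old quay alone.  [the old quay: Ivo | the new quay: Alma, Cato, Quin, Sol, Tess]
13. Drover goes to the new quay with Ivo.  [the old quay: — | the new quay: Alma, Cato, Ivo, Quin, Sol, Tess]

No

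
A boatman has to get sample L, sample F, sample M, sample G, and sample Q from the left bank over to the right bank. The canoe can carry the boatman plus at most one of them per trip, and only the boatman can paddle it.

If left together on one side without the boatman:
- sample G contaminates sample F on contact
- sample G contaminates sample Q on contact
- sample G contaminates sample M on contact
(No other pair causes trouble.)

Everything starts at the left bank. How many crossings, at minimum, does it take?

impossible

Following every safe sequence of crossings from the start, the most of the 5 that can be at the right bank as the canoe arrives there on crossings 1, 3, 5 is 1, 2, 3 respectively; the best ever achieved is 3 of 5.
From crossing 7 on, no configuration arises that was not already reachable earlier: only 18 distinct safe configurations (who is on which side, and where the canoe is) can ever be reached, none of them has everyone across, and every continuation just revisits them. So no valid plan exists.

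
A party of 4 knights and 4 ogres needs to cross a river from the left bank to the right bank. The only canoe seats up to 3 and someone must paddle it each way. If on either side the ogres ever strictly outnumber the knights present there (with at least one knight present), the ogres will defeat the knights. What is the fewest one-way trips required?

9

Counting alone: each trip to the right bank takes at most 3 across and each return brings at least 1 back, so after t trips out (and t−1 returns) at most 3t − (t−1) of the 8 are across; that first reaches 8 at t = 4, so at least 7 crossings are needed.
The safety rule pushes this higher. Following every safe sequence of crossings, the most of the 8 that can be at the right bank as the canoe arrives there on crossing 7 is 7 — never all 8.
So no plan with fewer than 9 crossings exists, and this one achieves 9:
1. 2 ogres → the right bank.  (the left bank: 4K 2O; the right bank: 0K 2O)
2. 1 ogre ← the left bank.  (the left bank: 4K 3O; the right bank: 0K 1O)
3. 3 ogres → the right bank.  (the left bank: 4K 0O; the right bank: 0K 4O)
4. 1 ogre ← the left bank.  (the left bank: 4K 1O; the right bank: 0K 3O)
5. 3 knights → the right bank.  (the left bank: 1K 1O; the right bank: 3K 3O)
6. 1 knight and 1 ogre ← the left bank.  (the left bank: 2K 2O; the right bank: 2K 2O)
7. 2 knights → the right bank.  (the left bank: 0K 2O; the right bank: 4K 2O)
8. 1 ogre ← the left bank.  (the left bank: 0K 3O; the right bank: 4K 1O)
9. 3 ogres → the right bank.  (the left bank: 0K 0O; the right bank: 4K 4O)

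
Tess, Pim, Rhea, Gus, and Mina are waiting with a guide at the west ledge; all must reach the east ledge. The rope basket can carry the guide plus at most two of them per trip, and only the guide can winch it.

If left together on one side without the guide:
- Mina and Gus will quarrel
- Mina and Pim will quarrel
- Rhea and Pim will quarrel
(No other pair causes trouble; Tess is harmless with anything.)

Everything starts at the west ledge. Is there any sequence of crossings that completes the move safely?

1. Guide goes to the east ledge with Gus and Pim.  [the west ledge: Mina, Rhea, Tess | the east ledge: Gus, Pim]
2. Guide goes back to the west ledge alone.  [the west ledge: Mina, Rhea, Tess | the east ledge: Gus, Pim]
3. Guide goes to the east ledge with Tess.  [the west ledge: Mina, Rhea | the east ledge: Gus, Pim, Tess]
4. Guide goes back to the west ledge alone.  [the west ledge: Mina, Rhea | the east ledge: Gus, Pim, Tess]
5. Guide goes to the east ledge with Mina and Rhea.  [the west ledge: — | the east ledge: Gus, Mina, Pim, Rhea, Tess]

Yes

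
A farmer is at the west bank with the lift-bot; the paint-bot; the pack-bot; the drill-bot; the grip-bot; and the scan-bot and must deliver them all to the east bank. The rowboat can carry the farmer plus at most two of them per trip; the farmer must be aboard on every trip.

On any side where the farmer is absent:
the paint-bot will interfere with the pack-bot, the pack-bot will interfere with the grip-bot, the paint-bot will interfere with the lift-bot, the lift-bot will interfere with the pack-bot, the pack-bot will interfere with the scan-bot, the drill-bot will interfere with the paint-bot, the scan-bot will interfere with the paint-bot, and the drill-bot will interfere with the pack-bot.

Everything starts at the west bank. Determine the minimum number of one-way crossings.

impossible

Following every safe sequence of crossings from the start, the most of the 6 that can be at the east bank as the rowboat arrives there on crossings 1, 3, 5 is 2, 3, 4 respectively; the best ever achieved is 4 of 6.
From crossing 7 on, no configuration arises that was not already reachable earlier: only 19 distinct safe configurations (who is on which side, and where the rowboat is) can ever be reached, none of them has everyone across, and every continuation just revisits them. So no valid plan exists.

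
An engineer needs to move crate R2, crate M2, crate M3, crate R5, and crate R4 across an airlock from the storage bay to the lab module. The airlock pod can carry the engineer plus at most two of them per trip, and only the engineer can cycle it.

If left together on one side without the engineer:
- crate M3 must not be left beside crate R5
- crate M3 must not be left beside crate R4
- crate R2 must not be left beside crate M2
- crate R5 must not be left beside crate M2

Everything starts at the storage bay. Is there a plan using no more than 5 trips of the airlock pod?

Counting alone: the engineer can take at most 2 across per trip to the lab module, so moving all 5 needs at least 3 loaded trips out, with a return between consecutive ones — at least 5 crossings.
The safety rule pushes this higher. Following every safe sequence of crossings, the most of the 5 that can be at the lab module as the airlock pod arrives there on crossing 5 is 4 — never all 5.
So the move cannot be finished within 5 crossings. (The shortest complete plan takes 7:)
1. Engineer goes to the lab module with crate M2 and crate M3.  [the storage bay: crate R2, crate R4, crate R5 | the lab module: crate M2, crate M3]
2. Engineer goes back to the storage bay alone.  [the storage bay: crate R2, crate R4, crate R5 | the lab module: crate M2, crate M3]
3. Engineer goes to the lab module with crate R2.  [the storage bay: crate R4, crate R5 | the lab module: crate M2, crate M3, crate R2]
4. Engineer goes back to the storage bay with crate M2.  [the storage bay: crate M2, crate R4, crate R5 | the lab module: crate M3, crate R2]
5. Engineer goes to the lab module with crate R4 and crate R5.  [the storage bay: crate M2 | the lab module: crate M3, crate R2, crate R4, crate R5]
6. Engineer goes back to the storage bay with crate M3.  [the storage bay: crate M2, crate M3 | the lab module: crate R2, crate R4, crate R5]
7. Engineer goes to the lab module with crate M2 and crate M3.  [the storage bay: — | the lab module: crate M2, crate M3, crate R2, crate R4, crate R5]

No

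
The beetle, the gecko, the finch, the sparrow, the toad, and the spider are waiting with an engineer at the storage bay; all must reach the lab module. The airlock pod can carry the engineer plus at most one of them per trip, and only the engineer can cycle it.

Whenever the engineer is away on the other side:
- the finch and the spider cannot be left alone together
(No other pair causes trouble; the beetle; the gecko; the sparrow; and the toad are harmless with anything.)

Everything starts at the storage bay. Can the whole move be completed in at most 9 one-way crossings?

Counting alone: the engineer can take at most 1 across per trip to the lab module, so moving all 6 needs at least 6 loaded trips out, with a return between consecutive ones — at least 11 crossings.
Since 9 < 11, 9 crossings cannot be enough. (The shortest complete plan in fact takes 11:)
1. Engineer goes to the lab module with the finch.  [the storage bay: the beetle, the gecko, the sparrow, the spider, the toad | the lab module: the finch]
2. Engineer goes back to the storage bay alone.  [the storage bay: the beetle, the gecko, the sparrow, the spider, the toad | the lab module: the finch]
3. Engineer goes to the lab module with the beetle.  [the storage bay: the gecko, the sparrow, the spider, the toad | the lab module: the beetle, the finch]
4. Engineer goes back to the storage bay alone.  [the storage bay: the gecko, the sparrow, the spider, the toad | the lab module: the beetle, the finch]
5. Engineer goes to the lab module with the gecko.  [the storage bay: the sparrow, the spider, the toad | the lab module: the beetle, the finch, the gecko]
6. Engineer goes back to the storage bay alone.  [the storage bay: the sparrow, the spider, the toad | the lab module: the beetle, the finch, the gecko]
7. Engineer goes to the lab module with the sparrow.  [the storage bay: the spider, the toad | the lab module: the beetle, the finch, the gecko, the sparrow]
8. Engineer goes back to the storage bay alone.  [the storage bay: the spider, the toad | the lab module: the beetle, the finch, the gecko, the sparrow]
9. Engineer goes to the lab module with the toad.  [the storage bay: the spider | the lab module: the beetle, the finch, the gecko, the sparrow, the toad]
10. Engineer goes back to the storage bay alone.  [the storage bay: the spider | the lab module: the beetle, the finch, the gecko, the sparrow, the toad]
11. Engineer goes to the lab module with the spider.  [the storage bay: — | the lab module: the beetle, the finch, the gecko, the sparrow, the spider, the toad]

No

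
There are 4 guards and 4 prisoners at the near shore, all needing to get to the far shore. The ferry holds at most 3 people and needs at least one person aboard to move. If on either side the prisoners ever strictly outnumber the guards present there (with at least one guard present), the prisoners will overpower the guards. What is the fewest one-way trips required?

9

Counting alone: each trip to the far shore takes at most 3 across and each return brings at least 1 back, so after t trips out (and t−1 returns) at most 3t − (t−1) of the 8 are across; that first reaches 8 at t = 4, so at least 7 crossings are needed.
The safety rule pushes this higher. Following every safe sequence of crossings, the most of the 8 that can be at the far shore as the ferry arrives there on crossing 7 is 7 — never all 8.
So no plan with fewer than 9 crossings exists, and this one achieves 9:
1. 2 prisoners → the far shore.  (the near shore: 4G 2P; the far shore: 0G 2P)
2. 1 prisoner ← the near shore.  (the near shore: 4G 3P; the far shore: 0G 1P)
3. 3 prisoners → the far shore.  (the near shore: 4G 0P; the far shore: 0G 4P)
4. 1 prisoner ← the near shore.  (the near shore: 4G 1P; the far shore: 0G 3P)
5. 3 guards → the far shore.  (the near shore: 1G 1P; the far shore: 3G 3P)
6. 1 guard and 1 prisoner ← the near shore.  (the near shore: 2G 2P; the far shore: 2G 2P)
7. 2 guards → the far shore.  (the near shore: 0G 2P; the far shore: 4G 2P)
8. 1 prisoner ← the near shore.  (the near shore: 0G 3P; the far shore: 4G 1P)
9. 3 prisoners → the far shore.  (the near shore: 0G 0P; the far shore: 4G 4P)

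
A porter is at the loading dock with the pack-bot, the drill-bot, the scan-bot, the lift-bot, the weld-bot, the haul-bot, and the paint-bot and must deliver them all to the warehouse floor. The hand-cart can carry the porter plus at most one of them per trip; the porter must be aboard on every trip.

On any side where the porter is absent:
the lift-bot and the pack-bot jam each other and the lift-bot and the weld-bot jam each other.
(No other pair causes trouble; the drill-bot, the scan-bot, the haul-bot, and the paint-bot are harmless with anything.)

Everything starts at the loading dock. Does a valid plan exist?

Yes

1. Porter goes to the warehouse floor with the lift-bot.
2. Porter goes back to the loading dock alone.
3. Porter goes to the warehouse floor with the pack-bot.
4. Porter goes back to the loading dock with the lift-bot.
5. Porter goes to the warehouse floor with the weld-bot.
6. Porter goes back to the loading dock alone.
7. Porter goes to the warehouse floor with the drill-bot.
8. Porter goes back to the loading dock alone.
9. Porter goes to the warehouse floor with the scan-bot.
10. Porter goes back to the loading dock alone.
11. Porter goes to the warehouse floor with the haul-bot.
12. Porter goes back to the loading dock alone.
13. Porter goes to the warehouse floor with the paint-bot.
14. Porter goes back to the loading dock alone.
15. Porter goes to the warehouse floor with the lift-bot.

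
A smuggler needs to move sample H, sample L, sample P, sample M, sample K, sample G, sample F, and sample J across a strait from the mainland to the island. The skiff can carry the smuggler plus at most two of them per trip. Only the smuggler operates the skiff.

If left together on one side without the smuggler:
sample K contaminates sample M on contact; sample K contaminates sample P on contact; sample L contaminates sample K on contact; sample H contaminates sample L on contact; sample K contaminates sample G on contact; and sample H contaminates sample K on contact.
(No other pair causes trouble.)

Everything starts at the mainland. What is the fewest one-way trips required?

13

Counting alone: the smuggler can take at most 2 across per trip to the island, so moving all 8 needs at least 4 loaded trips out, with a return between consecutive ones — at least 7 crossings.
The safety rule pushes this higher. Following every safe sequence of crossings, the most of the 8 that can be at the island as the skiff arrives there on crossings 7, 9, 11 is 5, 6, 7 respectively — never all 8.
So no plan with fewer than 13 crossings exists, and this one achieves 13:
1. Smuggler goes to the island with sample H and sample K.  [the mainland: sample F, sample G, sample J, sample L, sample M, sample P | the island: sample H, sample K]
2. Smuggler goes back to the mainland with sample H.  [the mainland: sample F, sample G, sample H, sample J, sample L, sample M, sample P | the island: sample K]
3. Smuggler goes to the island with sample H and sample P.  [the mainland: sample F, sample G, sample J, sample L, sample M | the island: sample H, sample K, sample P]
4. Smuggler goes back to the mainland with sample K.  [the mainland: sample F, sample G, sample J, sample K, sample L, sample M | the island: sample H, sample P]
5. Smuggler goes to the island with sample K and sample M.  [the mainland: sample F, sample G, sample J, sample L | the island: sample H, sample K, sample M, sample P]
6. Smuggler goes back to the mainland with sample K.  [the mainland: sample F, sample G, sample J, sample K, sample L | the island: sample H, sample M, sample P]
7. Smuggler goes to the island with sample G and sample L.  [the mainland: sample F, sample J, sample K | the island: sample G, sample H, sample L, sample M, sample P]
8. Smuggler goes back to the mainland with sample H.  [the mainland: sample F, sample H, sample J, sample K | the island: sample G, sample L, sample M, sample P]
9. Smuggler goes to the island with sample F and sample H.  [the mainland: sample J, sample K | the island: sample F, sample G, sample H, sample L, sample M, sample P]
10. Smuggler goes back to the mainland with sample H.  [the mainland: sample H, sample J, sample K | the island: sample F, sample G, sample L, sample M, sample P]
11. Smuggler goes to the island with sample H and sample J.  [the mainland: sample K | the island: sample F, sample G, sample H, sample J, sample L, sample M, sample P]
12. Smuggler goes back to the mainland with sample H.  [the mainland: sample H, sample K | the island: sample F, sample G, sample J, sample L, sample M, sample P]
13. Smuggler goes to the island with sample H and sample K.  [the mainland: — | the island: sample F, sample G, sample H, sample J, sample K, sample L, sample M, sample P]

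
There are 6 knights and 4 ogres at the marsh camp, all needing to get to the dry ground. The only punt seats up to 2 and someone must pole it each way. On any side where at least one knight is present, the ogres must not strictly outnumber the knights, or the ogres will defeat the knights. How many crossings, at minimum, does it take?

17

Counting alone: each trip to the dry ground takes at most 2 across and each return brings at least 1 back, so after t trips out (and t−1 returns) at most 2t − (t−1) of the 10 are across; that first reaches 10 at t = 9, so at least 17 crossings are needed.
The plan below uses exactly 17 crossings, so it is optimal:
1. 2 ogres → the dry ground.  (the marsh camp: 6K 2O; the dry ground: 0K 2O)
2. 1 ogre ← the marsh camp.  (the marsh camp: 6K 3O; the dry ground: 0K 1O)
3. 2 ogres → the dry ground.  (the marsh camp: 6K 1O; the dry ground: 0K 3O)
4. 1 ogre ← the marsh camp.  (the marsh camp: 6K 2O; the dry ground: 0K 2O)
5. 2 knights → the dry ground.  (the marsh camp: 4K 2O; the dry ground: 2K 2O)
6. 1 ogre ← the marsh camp.  (the marsh camp: 4K 3O; the dry ground: 2K 1O)
7. 1 knight and 1 ogre → the dry ground.  (the marsh camp: 3K 2O; the dry ground: 3K 2O)
8. 1 ogre ← the marsh camp.  (the marsh camp: 3K 3O; the dry ground: 3K 1O)
9. 2 ogres → the dry ground.  (the marsh camp: 3K 1O; the dry ground: 3K 3O)
10. 1 ogre ← the marsh camp.  (the marsh camp: 3K 2O; the dry ground: 3K 2O)
11. 1 knight and 1 ogre → the dry ground.  (the marsh camp: 2K 1O; the dry ground: 4K 3O)
12. 1 ogre ← the marsh camp.  (the marsh camp: 2K 2O; the dry ground: 4K 2O)
13. 2 ogres → the dry ground.  (the marsh camp: 2K 0O; the dry ground: 4K 4O)
14. 1 ogre ← the marsh camp.  (the marsh camp: 2K 1O; the dry ground: 4K 3O)
15. 1 knight and 1 ogre → the dry ground.  (the marsh camp: 1K 0O; the dry ground: 5K 4O)
16. 1 ogre ← the marsh camp.  (the marsh camp: 1K 1O; the dry ground: 5K 3O)
17. 1 knight and 1 ogre → the dry ground.  (the marsh camp: 0K 0O; the dry ground: 6K 4O)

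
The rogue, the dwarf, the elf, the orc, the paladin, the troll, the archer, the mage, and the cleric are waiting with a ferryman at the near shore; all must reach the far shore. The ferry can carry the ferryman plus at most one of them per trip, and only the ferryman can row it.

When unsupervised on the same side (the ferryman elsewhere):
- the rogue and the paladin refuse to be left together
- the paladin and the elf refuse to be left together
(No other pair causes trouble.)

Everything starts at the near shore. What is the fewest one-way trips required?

Counting alone: the ferryman can take at most 1 across per trip to the far shore, so moving all 9 needs at least 9 loaded trips out, with a return between consecutive ones — at least 17 crossings.
The safety rule pushes this higher. Following every safe sequence of crossings, the most of the 9 that can be at the far shore as the ferry arrives there on crossing 17 is 8 — never all 9.
So no plan with fewer than 19 crossings exists, and this one achieves 19:
1. Ferryman goes to the far shore with the paladin.
2. Ferryman goes back to the near shore alone.
3. Ferryman goes to the far shore with the rogue.
4. Ferryman goes back to the near shore with the paladin.
5. Ferryman goes to the far shore with the elf.
6. Ferryman goes back to the near shore alone.
7. Ferryman goes to the far shore with the dwarf.
8. Ferryman goes back to the near shore alone.
9. Ferryman goes to the far shore with the orc.
10. Ferryman goes back to the near shore alone.
11. Ferryman goes to the far shore with the troll.
12. Ferryman goes back to the near shore alone.
13. Ferryman goes to the far shore with the archer.
14. Ferryman goes back to the near shore alone.
15. Ferryman goes to the far shore with the mage.
16. Ferryman goes back to the near shore alone.
17. Ferryman goes to the far shore with the cleric.
18. Ferryman goes back to the near shore alone.
19. Ferryman goes to the far shore with the paladin.

19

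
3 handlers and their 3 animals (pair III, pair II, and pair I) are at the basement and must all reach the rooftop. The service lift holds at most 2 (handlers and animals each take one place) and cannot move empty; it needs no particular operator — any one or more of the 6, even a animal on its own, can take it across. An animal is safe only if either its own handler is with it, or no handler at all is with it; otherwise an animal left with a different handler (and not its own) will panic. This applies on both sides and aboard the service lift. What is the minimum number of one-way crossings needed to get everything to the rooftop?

11

Counting alone: each trip to the rooftop takes at most 2 across and each return brings at least 1 back, so after t trips out (and t−1 returns) at most 2t − (t−1) of the 6 are across; that first reaches 6 at t = 5, so at least 9 crossings are needed.
The safety rule pushes this higher. Following every safe sequence of crossings, the most of the 6 that can be at the rooftop as the service lift arrives there on crossing 9 is 5 — never all 6.
So no plan with fewer than 11 crossings exists, and this one achieves 11:
1. animal III and handler III cross → the rooftop.
2. handler III crosses ← the basement.
3. animal I and animal II cross → the rooftop.
4. animal III crosses ← the basement.
5. handler I and handler II cross → the rooftop.
6. animal II and handler II cross ← the basement.
7. handler II and handler III cross → the rooftop.
8. animal I crosses ← the basement.
9. animal II and animal III cross → the rooftop.
10. handler I crosses ← the basement.
11. animal I and handler I cross → the rooftop.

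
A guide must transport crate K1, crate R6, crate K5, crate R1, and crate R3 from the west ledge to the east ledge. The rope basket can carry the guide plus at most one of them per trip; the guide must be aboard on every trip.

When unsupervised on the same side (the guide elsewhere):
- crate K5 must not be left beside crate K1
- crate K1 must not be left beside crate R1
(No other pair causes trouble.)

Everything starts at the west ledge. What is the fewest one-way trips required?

Counting alone: the guide can take at most 1 across per trip to the east ledge, so moving all 5 needs at least 5 loaded trips out, with a return between consecutive ones — at least 9 crossings.
The safety rule pushes this higher. Following every safe sequence of crossings, the most of the 5 that can be at the east ledge as the rope basket arrives there on crossing 9 is 4 — never all 5.
So no plan with fewer than 11 crossings exists, and this one achieves 11:
1. Guide goes to the east ledge with crate K1.
2. Guide goes back to the west ledge alone.
3. Guide goes to the east ledge with crate R6.
4. Guide goes back to the west ledge alone.
5. Guide goes to the east ledge with crate K5.
6. Guide goes back to the west ledge with crate K1.
7. Guide goes to the east ledge with crate R1.
8. Guide goes back to the west ledge alone.
9. Guide goes to the east ledge with crate R3.
10. Guide goes back to the west ledge alone.
11. Guide goes to the east ledge with crate K1.

11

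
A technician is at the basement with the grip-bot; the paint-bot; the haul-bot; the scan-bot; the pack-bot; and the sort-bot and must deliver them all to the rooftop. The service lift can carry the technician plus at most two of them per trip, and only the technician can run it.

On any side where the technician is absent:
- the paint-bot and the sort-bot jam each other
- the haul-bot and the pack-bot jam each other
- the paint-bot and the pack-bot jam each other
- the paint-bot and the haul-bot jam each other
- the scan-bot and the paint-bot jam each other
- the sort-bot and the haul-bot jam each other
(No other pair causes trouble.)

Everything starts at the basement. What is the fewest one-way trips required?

Counting alone: the technician can take at most 2 across per trip to the rooftop, so moving all 6 needs at least 3 loaded trips out, with a return between consecutive ones — at least 5 crossings.
The safety rule pushes this higher. Following every safe sequence of crossings, the most of the 6 that can be at the rooftop as the service lift arrives there on crossings 5, 7 is 4, 5 respectively — never all 6.
So no plan with fewer than 9 crossings exists, and this one achieves 9:
1. Technician goes to the rooftop with the haul-bot and the paint-bot.
2. Technician goes back to the basement with the paint-bot.
3. Technician goes to the rooftop with the grip-bot and the paint-bot.
4. Technician goes back to the basement with the paint-bot.
5. Technician goes to the rooftop with the paint-bot and the scan-bot.
6. Technician goes back to the basement with the paint-bot.
7. Technician goes to the rooftop with the pack-bot and the sort-bot.
8. Technician goes back to the basement with the haul-bot.
9. Technician goes to the rooftop with the haul-bot and the paint-bot.

9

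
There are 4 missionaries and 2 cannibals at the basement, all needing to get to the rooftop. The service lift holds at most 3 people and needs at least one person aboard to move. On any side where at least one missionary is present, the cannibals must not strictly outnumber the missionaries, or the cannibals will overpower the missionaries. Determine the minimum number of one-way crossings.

5

Counting alone: each trip to the rooftop takes at most 3 across and each return brings at least 1 back, so after t trips out (and t−1 returns) at most 3t − (t−1) of the 6 are across; that first reaches 6 at t = 3, so at least 5 crossings are needed.
The plan below uses exactly 5 crossings, so it is optimal:
1. 2 cannibals → the rooftop.  (the basement: 4M 0C; the rooftop: 0M 2C)
2. 1 cannibal ← the basement.  (the basement: 4M 1C; the rooftop: 0M 1C)
3. 2 missionaries and 1 cannibal → the rooftop.  (the basement: 2M 0C; the rooftop: 2M 2C)
4. 1 cannibal ← the basement.  (the basement: 2M 1C; the rooftop: 2M 1C)
5. 2 missionaries and 1 cannibal → the rooftop.  (the basement: 0M 0C; the rooftop: 4M 2C)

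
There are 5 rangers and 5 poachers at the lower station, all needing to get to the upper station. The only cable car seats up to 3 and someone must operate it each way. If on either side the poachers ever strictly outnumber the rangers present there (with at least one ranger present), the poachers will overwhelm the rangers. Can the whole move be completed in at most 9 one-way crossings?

Counting alone: each trip to the upper station takes at most 3 across and each return brings at least 1 back, so after t trips out (and t−1 returns) at most 3t − (t−1) of the 10 are across; that first reaches 10 at t = 5, so at least 9 crossings are needed.
The safety rule pushes this higher. Following every safe sequence of crossings, the most of the 10 that can be at the upper station as the cable car arrives there on crossing 9 is 9 — never all 10.
So the move cannot be finished within 9 crossings. (The shortest complete plan takes 11:)
1. 2 poachers → the upper station.  (the lower station: 5R 3P; the upper station: 0R 2P)
2. 1 poacher ← the lower station.  (the lower station: 5R 4P; the upper station: 0R 1P)
3. 3 poachers → the upper station.  (the lower station: 5R 1P; the upper station: 0R 4P)
4. 1 poacher ← the lower station.  (the lower station: 5R 2P; the upper station: 0R 3P)
5. 3 rangers → the upper station.  (the lower station: 2R 2P; the upper station: 3R 3P)
6. 1 ranger and 1 poacher ← the lower station.  (the lower station: 3R 3P; the upper station: 2R 2P)
7. 3 rangers → the upper station.  (the lower station: 0R 3P; the upper station: 5R 2P)
8. 1 poacher ← the lower station.  (the lower station: 0R 4P; the upper station: 5R 1P)
9. 2 poachers → the upper station.  (the lower station: 0R 2P; the upper station: 5R 3P)
10. 1 poacher ← the lower station.  (the lower station: 0R 3P; the upper station: 5R 2P)
11. 3 poachers → the upper station.  (the lower station: 0R 0P; the upper station: 5R 5P)

No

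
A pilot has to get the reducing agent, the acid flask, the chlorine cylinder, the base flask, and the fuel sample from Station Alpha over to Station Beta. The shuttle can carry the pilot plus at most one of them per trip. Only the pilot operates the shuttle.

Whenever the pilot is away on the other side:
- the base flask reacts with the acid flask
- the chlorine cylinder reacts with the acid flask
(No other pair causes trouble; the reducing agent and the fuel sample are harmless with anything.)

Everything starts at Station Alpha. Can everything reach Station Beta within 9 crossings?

No

Counting alone: the pilot can take at most 1 across per trip to Station Beta, so moving all 5 needs at least 5 loaded trips out, with a return between consecutive ones — at least 9 crossings.
The safety rule pushes this higher. Following every safe sequence of crossings, the most of the 5 that can be at Station Beta as the shuttle arrives there on crossing 9 is 4 — never all 5.
So the move cannot be finished within 9 crossings. (The shortest complete plan takes 11:)
1. Pilot goes to Station Beta with the acid flask.
2. Pilot goes back to Station Alpha alone.
3. Pilot goes to Station Beta with the reducing agent.
4. Pilot goes back to Station Alpha alone.
5. Pilot goes to Station Beta with the chlorine cylinder.
6. Pilot goes back to Station Alpha with the acid flask.
7. Pilot goes to Station Beta with the base flask.
8. Pilot goes back to Station Alpha alone.
9. Pilot goes to Station Beta with the fuel sample.
10. Pilot goes back to Station Alpha alone.
11. Pilot goes to Station Beta with the acid flask.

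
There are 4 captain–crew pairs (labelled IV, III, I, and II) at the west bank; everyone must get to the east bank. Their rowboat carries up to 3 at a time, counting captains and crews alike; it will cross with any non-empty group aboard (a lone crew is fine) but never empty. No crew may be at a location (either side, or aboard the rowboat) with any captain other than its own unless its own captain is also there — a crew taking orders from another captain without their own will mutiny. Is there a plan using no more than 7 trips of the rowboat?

No

Counting alone: each trip to the east bank takes at most 3 across and each return brings at least 1 back, so after t trips out (and t−1 returns) at most 3t − (t−1) of the 8 are across; that first reaches 8 at t = 4, so at least 7 crossings are needed.
The safety rule pushes this higher. Following every safe sequence of crossings, the most of the 8 that can be at the east bank as the rowboat arrives there on crossing 7 is 7 — never all 8.
So the move cannot be finished within 7 crossings. (The shortest complete plan takes 9:)
1. captain IV and crew IV cross → the east bank.
2. captain IV crosses ← the west bank.
3. captain III, captain IV, and crew III cross → the east bank.
4. captain IV and crew IV cross ← the west bank.
5. captain I, captain II, and captain IV cross → the east bank.
6. crew III crosses ← the west bank.
7. crew III and crew IV cross → the east bank.
8. crew IV crosses ← the west bank.
9. crew I, crew II, and crew IV cross → the east bank.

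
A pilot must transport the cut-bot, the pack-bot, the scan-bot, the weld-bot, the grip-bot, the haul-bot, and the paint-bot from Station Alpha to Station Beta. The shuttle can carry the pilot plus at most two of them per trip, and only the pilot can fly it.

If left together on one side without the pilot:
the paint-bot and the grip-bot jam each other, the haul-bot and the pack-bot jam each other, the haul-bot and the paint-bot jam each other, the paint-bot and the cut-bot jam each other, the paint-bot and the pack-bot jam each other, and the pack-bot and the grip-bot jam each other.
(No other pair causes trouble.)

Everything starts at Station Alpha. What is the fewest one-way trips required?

11

Counting alone: the pilot can take at most 2 across per trip to Station Beta, so moving all 7 needs at least 4 loaded trips out, with a return between consecutive ones — at least 7 crossings.
The safety rule pushes this higher. Following every safe sequence of crossings, the most of the 7 that can be at Station Beta as the shuttle arrives there on crossings 7, 9 is 5, 6 respectively — never all 7.
So no plan with fewer than 11 crossings exists, and this one achieves 11:
1. Pilot goes to Station Beta with the pack-bot and the paint-bot.  [Station Alpha: the cut-bot, the grip-bot, the haul-bot, the scan-bot, the weld-bot | Station Beta: the pack-bot, the paint-bot]
2. Pilot goes back to Station Alpha with the pack-bot.  [Station Alpha: the cut-bot, the grip-bot, the haul-bot, the pack-bot, the scan-bot, the weld-bot | Station Beta: the paint-bot]
3. Pilot goes to Station Beta with the cut-bot and the pack-bot.  [Station Alpha: the grip-bot, the haul-bot, the scan-bot, the weld-bot | Station Beta: the cut-bot, the pack-bot, the paint-bot]
4. Pilot goes back to Station Alpha with the paint-bot.  [Station Alpha: the grip-bot, the haul-bot, the paint-bot, the scan-bot, the weld-bot | Station Beta: the cut-bot, the pack-bot]
5. Pilot goes to Station Beta with the paint-bot and the scan-bot.  [Station Alpha: the grip-bot, the haul-bot, the weld-bot | Station Beta: the cut-bot, the pack-bot, the paint-bot, the scan-bot]
6. Pilot goes back to Station Alpha with the paint-bot.  [Station Alpha: the grip-bot, the haul-bot, the paint-bot, the weld-bot | Station Beta: the cut-bot, the pack-bot, the scan-bot]
7. Pilot goes to Station Beta with the paint-bot and the weld-bot.  [Station Alpha: the grip-bot, the haul-bot | Station Beta: the cut-bot, the pack-bot, the paint-bot, the scan-bot, the weld-bot]
8. Pilot goes back to Station Alpha with the paint-bot.  [Station Alpha: the grip-bot, the haul-bot, the paint-bot | Station Beta: the cut-bot, the pack-bot, the scan-bot, the weld-bot]
9. Pilot goes to Station Beta with the grip-bot and the haul-bot.  [Station Alpha: the paint-bot | Station Beta: the cut-bot, the grip-bot, the haul-bot, the pack-bot, the scan-bot, the weld-bot]
10. Pilot goes back to Station Alpha with the pack-bot.  [Station Alpha: the pack-bot, the paint-bot | Station Beta: the cut-bot, the grip-bot, the haul-bot, the scan-bot, the weld-bot]
11. Pilot goes to Station Beta with the pack-bot and the paint-bot.  [Station Alpha: — | Station Beta: the cut-bot, the grip-bot, the haul-bot, the pack-bot, the paint-bot, the scan-bot, the weld-bot]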